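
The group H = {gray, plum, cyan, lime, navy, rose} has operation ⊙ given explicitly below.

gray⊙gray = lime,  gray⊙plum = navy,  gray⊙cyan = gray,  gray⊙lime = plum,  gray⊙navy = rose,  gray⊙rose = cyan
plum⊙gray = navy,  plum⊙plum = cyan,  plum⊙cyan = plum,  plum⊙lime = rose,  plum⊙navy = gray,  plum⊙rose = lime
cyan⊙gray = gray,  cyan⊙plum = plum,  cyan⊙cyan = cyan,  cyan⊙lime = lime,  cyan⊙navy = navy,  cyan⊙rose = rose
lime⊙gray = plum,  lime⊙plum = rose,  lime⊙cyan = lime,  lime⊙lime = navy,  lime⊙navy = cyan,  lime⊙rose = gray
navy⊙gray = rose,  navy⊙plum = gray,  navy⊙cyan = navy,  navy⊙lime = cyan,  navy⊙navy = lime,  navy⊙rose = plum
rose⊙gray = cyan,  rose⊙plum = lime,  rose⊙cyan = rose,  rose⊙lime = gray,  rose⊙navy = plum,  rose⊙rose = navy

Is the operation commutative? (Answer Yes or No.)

Yes

Check whether the table is symmetric across its main diagonal.
Every entry (row x, col y) equals the entry (row y, col x), so H is abelian.
(In fact H ≅ the cyclic group Z_6.)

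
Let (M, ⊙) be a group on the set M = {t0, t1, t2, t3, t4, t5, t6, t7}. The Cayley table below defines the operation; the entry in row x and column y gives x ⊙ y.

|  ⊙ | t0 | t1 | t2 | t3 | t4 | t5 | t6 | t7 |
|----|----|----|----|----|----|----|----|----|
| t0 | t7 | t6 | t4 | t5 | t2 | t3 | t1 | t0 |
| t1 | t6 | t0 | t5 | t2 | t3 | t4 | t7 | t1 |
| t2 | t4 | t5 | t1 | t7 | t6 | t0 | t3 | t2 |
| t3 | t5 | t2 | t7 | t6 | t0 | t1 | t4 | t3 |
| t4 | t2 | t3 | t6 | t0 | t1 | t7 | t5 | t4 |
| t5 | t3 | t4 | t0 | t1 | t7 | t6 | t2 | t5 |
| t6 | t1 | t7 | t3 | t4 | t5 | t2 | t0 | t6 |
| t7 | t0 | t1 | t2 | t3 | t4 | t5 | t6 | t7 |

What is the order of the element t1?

The identity element is t7 (its row matches the header).
t1^1 = t1
t1^2 = t1 ⊙ t1 = t0
t1^3 = t0 ⊙ t1 = t6
t1^4 = t6 ⊙ t1 = t7
The first power of t1 equal to the identity is t1^4, so ord(t1) = 4.
(Structurally, M here is isomorphic to the cyclic group Z_8.)

4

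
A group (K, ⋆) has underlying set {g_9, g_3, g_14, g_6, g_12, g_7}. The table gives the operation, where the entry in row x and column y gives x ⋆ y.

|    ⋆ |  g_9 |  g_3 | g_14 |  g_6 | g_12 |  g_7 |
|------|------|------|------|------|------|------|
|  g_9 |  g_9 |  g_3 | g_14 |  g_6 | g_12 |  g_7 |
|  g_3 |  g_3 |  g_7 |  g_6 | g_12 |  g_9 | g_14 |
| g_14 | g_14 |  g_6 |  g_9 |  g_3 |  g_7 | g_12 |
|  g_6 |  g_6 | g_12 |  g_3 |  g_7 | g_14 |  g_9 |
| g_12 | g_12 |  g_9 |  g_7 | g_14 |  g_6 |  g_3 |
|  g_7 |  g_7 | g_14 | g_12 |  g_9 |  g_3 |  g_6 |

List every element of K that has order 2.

{g_14}

Identity is g_9. Compute the order of each non-identity element by repeated multiplication:
  g_3: g_3 → g_7 → g_14 → g_6 → g_12 → g_9  (order 6)
  g_14: g_14 → g_9  (order 2)
  g_6: g_6 → g_7 → g_9  (order 3)
  g_12: g_12 → g_6 → g_14 → g_7 → g_3 → g_9  (order 6)
  g_7: g_7 → g_6 → g_9  (order 3)
Elements of order 2: {g_14}.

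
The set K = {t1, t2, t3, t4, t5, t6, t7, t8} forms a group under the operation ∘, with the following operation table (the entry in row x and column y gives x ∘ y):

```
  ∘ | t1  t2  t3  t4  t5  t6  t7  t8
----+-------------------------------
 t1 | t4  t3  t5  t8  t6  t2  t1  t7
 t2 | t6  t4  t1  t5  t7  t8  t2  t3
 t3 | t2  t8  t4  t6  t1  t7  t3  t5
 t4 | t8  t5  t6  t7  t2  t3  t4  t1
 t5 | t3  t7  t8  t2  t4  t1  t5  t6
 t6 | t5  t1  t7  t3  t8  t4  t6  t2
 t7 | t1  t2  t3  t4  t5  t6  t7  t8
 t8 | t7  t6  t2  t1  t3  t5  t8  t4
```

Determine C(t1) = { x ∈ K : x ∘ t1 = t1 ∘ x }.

Compare row t1 with column t1 entry by entry.
t4 ∘ t1 = t8 = t1 ∘ t4, so t4 commutes with t1.
t2 ∘ t1 = t6 but t1 ∘ t2 = t3, so t2 does not.
Collecting the elements that commute with t1: C(t1) = {t1, t4, t7, t8}.

{t1, t4, t7, t8}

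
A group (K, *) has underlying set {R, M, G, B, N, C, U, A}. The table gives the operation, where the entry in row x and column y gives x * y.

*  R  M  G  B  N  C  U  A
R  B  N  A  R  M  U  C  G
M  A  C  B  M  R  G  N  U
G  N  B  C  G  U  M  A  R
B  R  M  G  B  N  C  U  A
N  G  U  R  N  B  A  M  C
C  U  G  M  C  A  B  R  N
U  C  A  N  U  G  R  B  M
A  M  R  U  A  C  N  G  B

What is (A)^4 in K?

B

A^1 = A
A^2 = A * A = B
A^3 = B * A = A
A^4 = A * A = B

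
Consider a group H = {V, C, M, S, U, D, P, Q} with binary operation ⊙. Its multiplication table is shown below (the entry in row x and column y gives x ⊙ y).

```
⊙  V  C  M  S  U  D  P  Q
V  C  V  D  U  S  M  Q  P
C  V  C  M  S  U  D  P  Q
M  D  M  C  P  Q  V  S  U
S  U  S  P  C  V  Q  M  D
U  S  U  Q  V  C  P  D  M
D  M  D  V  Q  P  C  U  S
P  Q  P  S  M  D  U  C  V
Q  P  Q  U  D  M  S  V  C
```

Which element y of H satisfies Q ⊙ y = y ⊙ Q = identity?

First locate the identity: row C matches the header, so C is the identity.
Scan row Q for C: Q ⊙ Q = C. Hence Q^(-1) = Q.

Q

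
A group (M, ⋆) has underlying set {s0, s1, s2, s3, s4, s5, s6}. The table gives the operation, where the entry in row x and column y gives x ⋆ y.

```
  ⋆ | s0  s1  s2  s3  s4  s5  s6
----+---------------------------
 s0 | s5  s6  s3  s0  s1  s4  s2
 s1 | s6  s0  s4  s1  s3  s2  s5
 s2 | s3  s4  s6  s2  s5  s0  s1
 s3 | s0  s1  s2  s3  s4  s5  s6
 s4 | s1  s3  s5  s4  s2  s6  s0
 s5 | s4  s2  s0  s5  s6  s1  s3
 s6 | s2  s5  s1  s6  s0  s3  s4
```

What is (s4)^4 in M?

s6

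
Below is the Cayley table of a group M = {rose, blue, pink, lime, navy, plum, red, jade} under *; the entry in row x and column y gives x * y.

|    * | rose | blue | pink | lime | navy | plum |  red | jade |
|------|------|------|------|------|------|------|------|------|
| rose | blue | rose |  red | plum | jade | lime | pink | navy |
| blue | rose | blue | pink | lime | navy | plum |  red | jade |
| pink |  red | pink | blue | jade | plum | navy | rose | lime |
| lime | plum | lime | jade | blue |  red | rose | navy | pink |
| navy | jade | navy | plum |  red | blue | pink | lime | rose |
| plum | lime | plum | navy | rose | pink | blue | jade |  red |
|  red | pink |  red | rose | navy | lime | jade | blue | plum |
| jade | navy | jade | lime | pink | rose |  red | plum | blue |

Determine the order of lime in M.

2

The identity element is blue (its row matches the header).
lime^1 = lime
lime^2 = lime * lime = blue
The first power of lime equal to the identity is lime^2, so ord(lime) = 2.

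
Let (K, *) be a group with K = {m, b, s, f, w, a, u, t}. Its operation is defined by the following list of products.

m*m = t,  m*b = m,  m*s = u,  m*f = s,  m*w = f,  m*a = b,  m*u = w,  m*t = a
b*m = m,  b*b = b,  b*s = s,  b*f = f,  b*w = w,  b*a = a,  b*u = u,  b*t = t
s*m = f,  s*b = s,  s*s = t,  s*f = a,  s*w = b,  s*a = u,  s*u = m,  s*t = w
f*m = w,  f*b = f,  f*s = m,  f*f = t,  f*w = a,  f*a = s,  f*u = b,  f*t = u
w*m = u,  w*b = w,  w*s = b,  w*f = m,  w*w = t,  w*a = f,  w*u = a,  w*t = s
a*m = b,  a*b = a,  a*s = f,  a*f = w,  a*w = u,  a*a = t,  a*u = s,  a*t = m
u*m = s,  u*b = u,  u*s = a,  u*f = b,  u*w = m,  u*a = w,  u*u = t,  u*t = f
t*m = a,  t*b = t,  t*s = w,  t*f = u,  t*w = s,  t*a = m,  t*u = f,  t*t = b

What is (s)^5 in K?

s^1 = s
s^2 = s*s = t
s^3 = t*s = w
s^4 = w*s = b
s^5 = b*s = s

s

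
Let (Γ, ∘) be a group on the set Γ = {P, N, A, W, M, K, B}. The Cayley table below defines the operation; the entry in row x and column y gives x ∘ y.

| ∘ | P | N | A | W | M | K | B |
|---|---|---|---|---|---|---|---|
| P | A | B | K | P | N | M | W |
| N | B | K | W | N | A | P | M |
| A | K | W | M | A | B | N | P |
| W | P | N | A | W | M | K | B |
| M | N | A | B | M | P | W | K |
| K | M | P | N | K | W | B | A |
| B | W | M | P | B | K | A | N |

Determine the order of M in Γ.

The identity element is W (its row matches the header).
M^1 = M
M^2 = M ∘ M = P
M^3 = P ∘ M = N
M^4 = N ∘ M = A
M^5 = A ∘ M = B
M^6 = B ∘ M = K
M^7 = K ∘ M = W
The first power of M equal to the identity is M^7, so ord(M) = 7.
(Structurally, Γ here is isomorphic to the cyclic group Z_7.)

7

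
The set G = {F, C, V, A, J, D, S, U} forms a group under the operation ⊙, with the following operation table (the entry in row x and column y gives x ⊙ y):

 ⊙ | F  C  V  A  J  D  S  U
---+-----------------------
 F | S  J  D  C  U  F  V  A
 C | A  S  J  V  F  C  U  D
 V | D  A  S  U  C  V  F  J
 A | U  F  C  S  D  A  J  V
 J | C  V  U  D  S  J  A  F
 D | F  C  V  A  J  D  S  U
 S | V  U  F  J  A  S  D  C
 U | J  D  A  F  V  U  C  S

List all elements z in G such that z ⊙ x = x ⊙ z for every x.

{D, S}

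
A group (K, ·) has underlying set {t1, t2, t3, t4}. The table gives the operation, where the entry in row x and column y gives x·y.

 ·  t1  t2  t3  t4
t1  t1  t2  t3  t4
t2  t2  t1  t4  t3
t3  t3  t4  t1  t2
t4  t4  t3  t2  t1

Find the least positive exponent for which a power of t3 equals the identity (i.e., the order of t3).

The identity element is t1 (its row matches the header).
t3^1 = t3
t3^2 = t3·t3 = t1
The first power of t3 equal to the identity is t3^2, so ord(t3) = 2.

2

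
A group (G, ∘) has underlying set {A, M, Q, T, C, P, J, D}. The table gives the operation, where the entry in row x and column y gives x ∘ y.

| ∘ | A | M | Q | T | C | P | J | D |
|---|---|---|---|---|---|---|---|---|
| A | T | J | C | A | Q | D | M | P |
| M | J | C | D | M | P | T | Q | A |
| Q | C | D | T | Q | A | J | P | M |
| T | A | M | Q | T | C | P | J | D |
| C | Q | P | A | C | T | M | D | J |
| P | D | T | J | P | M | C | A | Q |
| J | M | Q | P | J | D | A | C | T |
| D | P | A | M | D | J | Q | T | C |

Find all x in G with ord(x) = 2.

{A, C, Q}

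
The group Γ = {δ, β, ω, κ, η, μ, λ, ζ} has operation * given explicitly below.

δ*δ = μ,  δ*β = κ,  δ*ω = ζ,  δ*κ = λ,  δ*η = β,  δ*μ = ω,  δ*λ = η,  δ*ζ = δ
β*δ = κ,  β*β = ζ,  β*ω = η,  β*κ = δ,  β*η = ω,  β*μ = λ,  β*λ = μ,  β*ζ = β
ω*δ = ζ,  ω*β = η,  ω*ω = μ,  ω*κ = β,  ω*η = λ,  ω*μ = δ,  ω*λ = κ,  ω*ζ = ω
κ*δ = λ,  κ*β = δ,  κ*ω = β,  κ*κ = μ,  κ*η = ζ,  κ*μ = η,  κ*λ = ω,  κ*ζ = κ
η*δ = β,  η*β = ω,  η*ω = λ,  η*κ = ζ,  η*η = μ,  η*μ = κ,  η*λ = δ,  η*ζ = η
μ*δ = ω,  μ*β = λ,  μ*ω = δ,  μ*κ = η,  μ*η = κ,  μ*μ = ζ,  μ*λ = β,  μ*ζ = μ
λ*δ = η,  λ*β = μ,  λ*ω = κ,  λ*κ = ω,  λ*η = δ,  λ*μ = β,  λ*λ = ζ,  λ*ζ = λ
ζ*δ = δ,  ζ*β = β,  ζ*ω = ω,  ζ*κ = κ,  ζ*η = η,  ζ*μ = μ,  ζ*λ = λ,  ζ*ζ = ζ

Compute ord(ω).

The identity element is ζ (its row matches the header).
ω^1 = ω
ω^2 = ω*ω = μ
ω^3 = μ*ω = δ
ω^4 = δ*ω = ζ
The first power of ω equal to the identity is ω^4, so ord(ω) = 4.

4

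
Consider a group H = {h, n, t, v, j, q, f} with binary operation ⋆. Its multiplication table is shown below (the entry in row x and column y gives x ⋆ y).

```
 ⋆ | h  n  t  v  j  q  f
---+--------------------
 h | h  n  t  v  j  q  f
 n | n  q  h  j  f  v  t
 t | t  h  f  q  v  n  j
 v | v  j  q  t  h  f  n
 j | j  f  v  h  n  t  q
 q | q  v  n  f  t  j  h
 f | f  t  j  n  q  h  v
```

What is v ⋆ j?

h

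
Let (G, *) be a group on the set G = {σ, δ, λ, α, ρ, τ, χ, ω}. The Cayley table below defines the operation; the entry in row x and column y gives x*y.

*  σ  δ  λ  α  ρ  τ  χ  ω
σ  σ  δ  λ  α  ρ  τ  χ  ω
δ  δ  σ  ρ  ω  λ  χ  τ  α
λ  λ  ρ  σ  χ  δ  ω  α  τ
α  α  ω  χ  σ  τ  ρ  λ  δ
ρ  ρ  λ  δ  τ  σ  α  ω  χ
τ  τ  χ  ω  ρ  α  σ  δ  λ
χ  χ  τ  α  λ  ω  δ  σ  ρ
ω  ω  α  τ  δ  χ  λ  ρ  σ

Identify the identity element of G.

σ

The identity e satisfies e*x = x for all x, so its row in the table reproduces the column headers.
Row σ reads: σ, δ, λ, α, ρ, τ, χ, ω — exactly the header order. So σ is the identity.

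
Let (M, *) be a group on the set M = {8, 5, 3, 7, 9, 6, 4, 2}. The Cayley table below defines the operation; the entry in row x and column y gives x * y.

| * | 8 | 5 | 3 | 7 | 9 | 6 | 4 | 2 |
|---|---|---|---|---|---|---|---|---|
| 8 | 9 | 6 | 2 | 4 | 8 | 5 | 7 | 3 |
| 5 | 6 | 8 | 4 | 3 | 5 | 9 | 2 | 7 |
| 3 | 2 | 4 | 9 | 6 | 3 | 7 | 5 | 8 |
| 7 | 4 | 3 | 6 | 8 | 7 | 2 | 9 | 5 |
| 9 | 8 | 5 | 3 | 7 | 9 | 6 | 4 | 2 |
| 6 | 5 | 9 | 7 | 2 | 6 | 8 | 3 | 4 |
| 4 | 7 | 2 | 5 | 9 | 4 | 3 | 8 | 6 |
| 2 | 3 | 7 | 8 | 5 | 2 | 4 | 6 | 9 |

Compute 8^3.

8^1 = 8
8^2 = 8 * 8 = 9
8^3 = 9 * 8 = 8
(Structurally, M here is isomorphic to Z_2 x Z_4.)

8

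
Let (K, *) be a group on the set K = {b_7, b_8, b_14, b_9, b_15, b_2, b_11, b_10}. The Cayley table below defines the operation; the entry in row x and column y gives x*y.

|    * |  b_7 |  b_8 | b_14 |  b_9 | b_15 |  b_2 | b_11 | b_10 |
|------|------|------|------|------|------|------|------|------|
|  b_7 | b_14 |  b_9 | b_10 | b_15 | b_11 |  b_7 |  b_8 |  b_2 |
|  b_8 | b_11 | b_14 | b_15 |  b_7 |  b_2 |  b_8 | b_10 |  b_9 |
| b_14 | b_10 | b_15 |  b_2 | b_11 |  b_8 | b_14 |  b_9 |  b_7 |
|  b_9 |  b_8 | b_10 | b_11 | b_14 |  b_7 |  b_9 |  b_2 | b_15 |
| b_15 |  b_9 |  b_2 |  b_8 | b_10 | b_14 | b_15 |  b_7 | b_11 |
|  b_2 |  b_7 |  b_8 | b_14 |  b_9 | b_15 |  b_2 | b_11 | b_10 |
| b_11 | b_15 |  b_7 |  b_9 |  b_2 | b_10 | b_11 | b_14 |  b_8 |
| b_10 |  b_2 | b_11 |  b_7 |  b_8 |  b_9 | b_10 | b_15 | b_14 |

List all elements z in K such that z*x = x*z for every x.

{b_14, b_2}

An element z is central iff its row equals its column in the table.
For b_11: b_11*b_15 = b_10 ≠ b_7 = b_15*b_11, so b_11 ∉ Z.
Checking each element this way leaves Z(K) = {b_14, b_2}.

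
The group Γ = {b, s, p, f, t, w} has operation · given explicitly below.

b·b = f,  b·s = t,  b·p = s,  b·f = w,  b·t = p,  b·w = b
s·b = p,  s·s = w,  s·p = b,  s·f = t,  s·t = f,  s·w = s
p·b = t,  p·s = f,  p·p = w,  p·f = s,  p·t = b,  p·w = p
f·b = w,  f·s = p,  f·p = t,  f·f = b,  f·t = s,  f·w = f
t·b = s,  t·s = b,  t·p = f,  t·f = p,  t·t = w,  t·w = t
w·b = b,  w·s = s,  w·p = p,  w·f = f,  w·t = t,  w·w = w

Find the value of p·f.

Read row p, column f: p·f = s.

s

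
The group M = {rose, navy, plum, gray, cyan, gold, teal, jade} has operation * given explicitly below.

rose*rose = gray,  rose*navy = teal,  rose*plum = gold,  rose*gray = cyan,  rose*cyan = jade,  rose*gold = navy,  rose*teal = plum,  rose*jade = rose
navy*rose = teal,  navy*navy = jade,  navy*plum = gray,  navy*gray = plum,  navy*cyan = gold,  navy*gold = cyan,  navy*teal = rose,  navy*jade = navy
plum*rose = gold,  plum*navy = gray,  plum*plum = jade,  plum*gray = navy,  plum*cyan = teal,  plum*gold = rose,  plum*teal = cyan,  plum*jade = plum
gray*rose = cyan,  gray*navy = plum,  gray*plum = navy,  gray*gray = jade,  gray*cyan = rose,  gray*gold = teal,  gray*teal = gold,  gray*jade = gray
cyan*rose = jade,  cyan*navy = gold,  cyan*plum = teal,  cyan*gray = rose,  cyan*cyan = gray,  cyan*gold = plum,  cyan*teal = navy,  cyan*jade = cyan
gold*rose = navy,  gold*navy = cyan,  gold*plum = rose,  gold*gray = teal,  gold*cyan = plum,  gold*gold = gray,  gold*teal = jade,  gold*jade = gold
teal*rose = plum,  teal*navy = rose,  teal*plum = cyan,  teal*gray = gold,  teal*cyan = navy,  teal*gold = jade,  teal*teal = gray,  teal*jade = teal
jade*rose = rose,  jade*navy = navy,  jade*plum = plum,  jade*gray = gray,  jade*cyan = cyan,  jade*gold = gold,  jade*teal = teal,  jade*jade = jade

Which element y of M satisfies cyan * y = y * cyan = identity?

First locate the identity: row jade matches the header, so jade is the identity.
Scan row cyan for jade: cyan * rose = jade. Hence cyan^(-1) = rose.

rose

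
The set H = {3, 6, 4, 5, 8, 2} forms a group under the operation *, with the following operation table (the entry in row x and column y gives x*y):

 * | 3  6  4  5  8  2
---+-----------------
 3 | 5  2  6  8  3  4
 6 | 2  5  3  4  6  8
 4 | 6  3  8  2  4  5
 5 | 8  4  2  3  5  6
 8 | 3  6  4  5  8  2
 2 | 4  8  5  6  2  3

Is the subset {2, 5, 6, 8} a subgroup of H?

6*5 = 4, which is not in {2, 5, 6, 8}.
The subset is not closed under *, so it is not a subgroup.
(Structurally, H here is isomorphic to the cyclic group Z_6.)

No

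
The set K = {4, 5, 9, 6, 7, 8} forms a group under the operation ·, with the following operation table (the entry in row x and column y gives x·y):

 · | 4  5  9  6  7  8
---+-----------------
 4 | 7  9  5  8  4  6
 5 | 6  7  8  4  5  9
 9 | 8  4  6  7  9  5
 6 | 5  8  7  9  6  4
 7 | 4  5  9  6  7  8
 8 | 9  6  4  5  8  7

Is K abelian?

No

9·4 = 8 but 4·9 = 5.
Since 9 and 4 do not commute, K is not abelian.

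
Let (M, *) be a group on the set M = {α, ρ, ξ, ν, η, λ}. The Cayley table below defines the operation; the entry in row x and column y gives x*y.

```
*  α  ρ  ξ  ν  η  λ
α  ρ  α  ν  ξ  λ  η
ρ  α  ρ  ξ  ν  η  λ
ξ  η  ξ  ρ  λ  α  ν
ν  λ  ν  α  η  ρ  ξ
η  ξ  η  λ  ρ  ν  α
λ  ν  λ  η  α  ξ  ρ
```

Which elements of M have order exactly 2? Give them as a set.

Identity is ρ. Compute the order of each non-identity element by repeated multiplication:
  α: α → ρ  (order 2)
  ξ: ξ → ρ  (order 2)
  ν: ν → η → ρ  (order 3)
  η: η → ν → ρ  (order 3)
  λ: λ → ρ  (order 2)
Elements of order 2: {α, λ, ξ}.
(Structurally, M here is isomorphic to the symmetric group S_3.)

{α, λ, ξ}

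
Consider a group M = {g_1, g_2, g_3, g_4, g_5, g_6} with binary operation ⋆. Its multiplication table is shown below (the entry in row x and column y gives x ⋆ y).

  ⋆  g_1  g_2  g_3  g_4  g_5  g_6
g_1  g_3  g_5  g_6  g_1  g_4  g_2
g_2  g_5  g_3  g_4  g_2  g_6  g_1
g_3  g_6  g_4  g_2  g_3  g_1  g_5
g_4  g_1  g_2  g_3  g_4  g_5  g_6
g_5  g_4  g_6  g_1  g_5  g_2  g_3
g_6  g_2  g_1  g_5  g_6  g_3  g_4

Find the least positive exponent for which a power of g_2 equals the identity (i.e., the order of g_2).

3

The identity element is g_4 (its row matches the header).
g_2^1 = g_2
g_2^2 = g_2 ⋆ g_2 = g_3
g_2^3 = g_3 ⋆ g_2 = g_4
The first power of g_2 equal to the identity is g_2^3, so ord(g_2) = 3.
(Structurally, M here is isomorphic to the cyclic group Z_6.)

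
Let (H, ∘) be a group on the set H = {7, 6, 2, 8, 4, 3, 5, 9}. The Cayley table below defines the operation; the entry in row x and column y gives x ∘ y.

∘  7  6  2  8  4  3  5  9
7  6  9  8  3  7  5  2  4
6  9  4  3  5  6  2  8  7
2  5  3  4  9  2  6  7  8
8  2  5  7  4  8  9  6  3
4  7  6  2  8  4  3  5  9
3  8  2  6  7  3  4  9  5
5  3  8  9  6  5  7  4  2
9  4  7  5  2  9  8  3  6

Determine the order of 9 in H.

The identity element is 4 (its row matches the header).
9^1 = 9
9^2 = 9 ∘ 9 = 6
9^3 = 6 ∘ 9 = 7
9^4 = 7 ∘ 9 = 4
The first power of 9 equal to the identity is 9^4, so ord(9) = 4.

4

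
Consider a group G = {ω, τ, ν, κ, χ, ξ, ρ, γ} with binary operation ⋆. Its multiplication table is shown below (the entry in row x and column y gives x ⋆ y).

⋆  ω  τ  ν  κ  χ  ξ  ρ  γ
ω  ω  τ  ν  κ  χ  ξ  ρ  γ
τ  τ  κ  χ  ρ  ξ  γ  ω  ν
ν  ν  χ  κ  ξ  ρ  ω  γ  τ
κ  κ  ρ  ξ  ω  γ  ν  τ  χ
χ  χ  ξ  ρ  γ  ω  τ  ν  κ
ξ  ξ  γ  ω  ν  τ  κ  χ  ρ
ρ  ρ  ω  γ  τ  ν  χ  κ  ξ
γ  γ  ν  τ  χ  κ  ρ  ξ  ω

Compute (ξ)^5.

ξ^1 = ξ
ξ^2 = ξ ⋆ ξ = κ
ξ^3 = κ ⋆ ξ = ν
ξ^4 = ν ⋆ ξ = ω
ξ^5 = ω ⋆ ξ = ξ

ξ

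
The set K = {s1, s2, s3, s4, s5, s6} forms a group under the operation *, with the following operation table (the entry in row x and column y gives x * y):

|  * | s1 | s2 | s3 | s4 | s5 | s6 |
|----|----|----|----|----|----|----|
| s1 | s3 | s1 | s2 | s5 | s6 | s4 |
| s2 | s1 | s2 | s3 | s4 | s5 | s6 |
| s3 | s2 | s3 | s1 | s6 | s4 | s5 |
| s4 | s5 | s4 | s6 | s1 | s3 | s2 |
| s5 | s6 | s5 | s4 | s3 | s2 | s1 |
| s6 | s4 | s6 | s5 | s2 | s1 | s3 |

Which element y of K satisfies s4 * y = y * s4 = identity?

First locate the identity: row s2 matches the header, so s2 is the identity.
Scan row s4 for s2: s4 * s6 = s2. Hence s4^(-1) = s6.

s6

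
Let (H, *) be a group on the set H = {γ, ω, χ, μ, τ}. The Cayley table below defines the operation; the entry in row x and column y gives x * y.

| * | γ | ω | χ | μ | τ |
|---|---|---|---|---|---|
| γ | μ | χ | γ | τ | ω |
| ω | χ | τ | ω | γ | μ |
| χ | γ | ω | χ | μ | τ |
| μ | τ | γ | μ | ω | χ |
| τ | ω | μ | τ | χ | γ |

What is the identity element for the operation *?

χ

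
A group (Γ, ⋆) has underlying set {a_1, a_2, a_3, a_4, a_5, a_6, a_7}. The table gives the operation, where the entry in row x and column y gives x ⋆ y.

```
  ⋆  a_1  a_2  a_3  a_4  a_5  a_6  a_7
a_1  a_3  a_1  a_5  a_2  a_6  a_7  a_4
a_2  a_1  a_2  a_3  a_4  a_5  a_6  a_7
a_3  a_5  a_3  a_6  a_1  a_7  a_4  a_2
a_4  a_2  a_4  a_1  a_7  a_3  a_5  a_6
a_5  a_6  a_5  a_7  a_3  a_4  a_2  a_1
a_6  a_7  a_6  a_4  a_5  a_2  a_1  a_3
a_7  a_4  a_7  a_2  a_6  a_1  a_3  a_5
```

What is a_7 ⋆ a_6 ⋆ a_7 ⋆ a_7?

a_7

a_7 ⋆ a_6 = a_3
a_3 ⋆ a_7 = a_2
a_2 ⋆ a_7 = a_7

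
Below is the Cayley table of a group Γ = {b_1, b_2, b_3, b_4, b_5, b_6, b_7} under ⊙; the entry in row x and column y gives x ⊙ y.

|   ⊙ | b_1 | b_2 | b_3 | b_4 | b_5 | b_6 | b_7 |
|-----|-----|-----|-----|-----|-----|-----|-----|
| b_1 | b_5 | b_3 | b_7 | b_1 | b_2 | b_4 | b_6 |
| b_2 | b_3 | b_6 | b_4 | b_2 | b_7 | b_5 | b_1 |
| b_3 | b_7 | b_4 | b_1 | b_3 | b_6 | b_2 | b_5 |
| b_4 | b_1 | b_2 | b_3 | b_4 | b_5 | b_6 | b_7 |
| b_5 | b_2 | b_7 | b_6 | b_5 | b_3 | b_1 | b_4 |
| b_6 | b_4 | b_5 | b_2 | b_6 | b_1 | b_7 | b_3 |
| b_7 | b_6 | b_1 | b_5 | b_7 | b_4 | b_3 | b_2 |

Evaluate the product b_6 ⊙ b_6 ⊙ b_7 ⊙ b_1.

b_6 ⊙ b_6 = b_7
b_7 ⊙ b_7 = b_2
b_2 ⊙ b_1 = b_3
(Structurally, Γ here is isomorphic to the cyclic group Z_7.)

b_3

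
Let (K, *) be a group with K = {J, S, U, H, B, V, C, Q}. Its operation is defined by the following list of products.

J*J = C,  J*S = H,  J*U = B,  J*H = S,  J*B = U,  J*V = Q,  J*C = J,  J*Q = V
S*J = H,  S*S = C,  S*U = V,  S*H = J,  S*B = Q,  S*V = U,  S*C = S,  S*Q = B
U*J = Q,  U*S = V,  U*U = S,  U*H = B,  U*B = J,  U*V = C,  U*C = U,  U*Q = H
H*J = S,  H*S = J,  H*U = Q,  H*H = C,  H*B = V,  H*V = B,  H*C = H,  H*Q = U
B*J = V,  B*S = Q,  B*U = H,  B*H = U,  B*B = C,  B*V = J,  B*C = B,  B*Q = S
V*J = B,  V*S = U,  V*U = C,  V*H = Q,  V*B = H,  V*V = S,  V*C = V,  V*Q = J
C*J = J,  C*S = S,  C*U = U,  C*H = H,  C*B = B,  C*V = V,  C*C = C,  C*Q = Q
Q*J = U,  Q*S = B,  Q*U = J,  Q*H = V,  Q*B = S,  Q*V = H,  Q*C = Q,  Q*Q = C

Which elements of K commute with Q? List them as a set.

Compare row Q with column Q entry by entry.
B*Q = S = Q*B, so B commutes with Q.
J*Q = V but Q*J = U, so J does not.
Collecting the elements that commute with Q: C(Q) = {B, C, Q, S}.
(Structurally, K here is isomorphic to the dihedral group D_4.)

{B, C, Q, S}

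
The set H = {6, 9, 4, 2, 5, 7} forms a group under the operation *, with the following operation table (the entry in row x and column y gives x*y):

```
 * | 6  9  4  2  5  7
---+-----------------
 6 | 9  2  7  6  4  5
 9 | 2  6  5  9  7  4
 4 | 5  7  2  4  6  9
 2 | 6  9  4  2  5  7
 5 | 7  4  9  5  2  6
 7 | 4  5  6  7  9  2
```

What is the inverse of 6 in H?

9

First locate the identity: row 2 matches the header, so 2 is the identity.
Scan row 6 for 2: 6*9 = 2. Hence 6^(-1) = 9.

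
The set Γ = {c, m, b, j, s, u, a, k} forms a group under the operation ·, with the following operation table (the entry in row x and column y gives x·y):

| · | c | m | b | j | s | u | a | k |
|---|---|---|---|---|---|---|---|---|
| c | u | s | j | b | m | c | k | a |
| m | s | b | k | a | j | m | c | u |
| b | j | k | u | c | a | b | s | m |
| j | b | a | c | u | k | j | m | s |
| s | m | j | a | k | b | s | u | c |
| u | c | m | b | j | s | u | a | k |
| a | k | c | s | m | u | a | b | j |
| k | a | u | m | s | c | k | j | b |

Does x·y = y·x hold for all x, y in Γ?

Yes

Check whether the table is symmetric across its main diagonal.
Every entry (row x, col y) equals the entry (row y, col x), so Γ is abelian.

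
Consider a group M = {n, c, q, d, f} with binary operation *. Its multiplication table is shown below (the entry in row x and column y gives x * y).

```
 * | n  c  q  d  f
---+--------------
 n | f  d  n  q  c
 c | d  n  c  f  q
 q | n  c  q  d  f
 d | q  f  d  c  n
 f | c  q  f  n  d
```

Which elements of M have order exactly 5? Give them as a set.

Identity is q. Compute the order of each non-identity element by repeated multiplication:
  n: n → f → c → d → q  (order 5)
  c: c → n → d → f → q  (order 5)
  d: d → c → f → n → q  (order 5)
  f: f → d → n → c → q  (order 5)
Elements of order 5: {c, d, f, n}.

{c, d, f, n}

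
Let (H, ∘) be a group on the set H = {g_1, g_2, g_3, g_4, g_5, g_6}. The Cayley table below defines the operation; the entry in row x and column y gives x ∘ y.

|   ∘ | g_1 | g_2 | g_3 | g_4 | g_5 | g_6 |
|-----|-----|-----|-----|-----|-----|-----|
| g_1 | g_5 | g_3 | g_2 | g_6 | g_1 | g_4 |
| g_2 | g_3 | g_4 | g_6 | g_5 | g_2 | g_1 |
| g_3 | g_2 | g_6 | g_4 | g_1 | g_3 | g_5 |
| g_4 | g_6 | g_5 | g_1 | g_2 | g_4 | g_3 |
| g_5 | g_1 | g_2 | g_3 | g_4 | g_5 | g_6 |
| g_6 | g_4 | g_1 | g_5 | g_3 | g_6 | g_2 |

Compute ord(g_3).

The identity element is g_5 (its row matches the header).
g_3^1 = g_3
g_3^2 = g_3 ∘ g_3 = g_4
g_3^3 = g_4 ∘ g_3 = g_1
g_3^4 = g_1 ∘ g_3 = g_2
g_3^5 = g_2 ∘ g_3 = g_6
g_3^6 = g_6 ∘ g_3 = g_5
The first power of g_3 equal to the identity is g_3^6, so ord(g_3) = 6.

6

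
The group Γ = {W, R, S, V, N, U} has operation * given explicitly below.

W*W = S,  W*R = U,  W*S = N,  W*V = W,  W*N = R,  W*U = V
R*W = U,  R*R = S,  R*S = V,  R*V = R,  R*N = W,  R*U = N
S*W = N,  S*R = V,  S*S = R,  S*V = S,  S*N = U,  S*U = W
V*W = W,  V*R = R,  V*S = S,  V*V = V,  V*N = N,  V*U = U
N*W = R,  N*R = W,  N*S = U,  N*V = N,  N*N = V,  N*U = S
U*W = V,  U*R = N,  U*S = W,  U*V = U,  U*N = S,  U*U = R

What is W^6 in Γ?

W^1 = W
W^2 = W * W = S
W^3 = S * W = N
W^4 = N * W = R
W^5 = R * W = U
W^6 = U * W = V

V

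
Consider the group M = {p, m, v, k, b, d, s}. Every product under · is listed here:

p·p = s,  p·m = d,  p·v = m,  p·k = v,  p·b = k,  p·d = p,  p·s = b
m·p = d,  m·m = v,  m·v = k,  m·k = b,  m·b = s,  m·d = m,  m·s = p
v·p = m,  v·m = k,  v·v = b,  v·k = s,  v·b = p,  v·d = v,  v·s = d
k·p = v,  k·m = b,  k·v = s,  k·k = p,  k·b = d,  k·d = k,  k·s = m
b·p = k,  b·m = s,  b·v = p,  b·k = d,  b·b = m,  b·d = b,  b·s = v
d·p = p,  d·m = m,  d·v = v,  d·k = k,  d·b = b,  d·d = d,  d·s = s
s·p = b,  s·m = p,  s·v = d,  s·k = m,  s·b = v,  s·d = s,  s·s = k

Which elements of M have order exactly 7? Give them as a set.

Identity is d. Compute the order of each non-identity element by repeated multiplication:
  p: p → s → b → k → v → m → d  (order 7)
  m: m → v → k → b → s → p → d  (order 7)
  v: v → b → p → m → k → s → d  (order 7)
  k: k → p → v → s → m → b → d  (order 7)
  b: b → m → s → v → p → k → d  (order 7)
  s: s → k → m → p → b → v → d  (order 7)
Elements of order 7: {b, k, m, p, s, v}.

{b, k, m, p, s, v}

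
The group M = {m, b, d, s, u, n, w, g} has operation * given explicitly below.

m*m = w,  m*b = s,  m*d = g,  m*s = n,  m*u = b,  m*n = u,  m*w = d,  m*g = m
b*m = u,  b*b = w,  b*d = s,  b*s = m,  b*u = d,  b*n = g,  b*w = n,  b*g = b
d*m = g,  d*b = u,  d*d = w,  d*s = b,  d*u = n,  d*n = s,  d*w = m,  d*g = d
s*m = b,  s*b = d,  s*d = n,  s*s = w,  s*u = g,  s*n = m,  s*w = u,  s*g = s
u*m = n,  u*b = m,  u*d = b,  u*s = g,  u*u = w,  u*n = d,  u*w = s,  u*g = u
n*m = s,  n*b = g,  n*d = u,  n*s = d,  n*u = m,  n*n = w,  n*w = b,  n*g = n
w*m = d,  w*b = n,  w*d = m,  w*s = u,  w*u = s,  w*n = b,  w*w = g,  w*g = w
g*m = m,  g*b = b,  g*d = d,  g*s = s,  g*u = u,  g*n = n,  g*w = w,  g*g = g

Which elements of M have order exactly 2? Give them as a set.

Identity is g. Compute the order of each non-identity element by repeated multiplication:
  m: m → w → d → g  (order 4)
  b: b → w → n → g  (order 4)
  d: d → w → m → g  (order 4)
  s: s → w → u → g  (order 4)
  u: u → w → s → g  (order 4)
  n: n → w → b → g  (order 4)
  w: w → g  (order 2)
Elements of order 2: {w}.

{w}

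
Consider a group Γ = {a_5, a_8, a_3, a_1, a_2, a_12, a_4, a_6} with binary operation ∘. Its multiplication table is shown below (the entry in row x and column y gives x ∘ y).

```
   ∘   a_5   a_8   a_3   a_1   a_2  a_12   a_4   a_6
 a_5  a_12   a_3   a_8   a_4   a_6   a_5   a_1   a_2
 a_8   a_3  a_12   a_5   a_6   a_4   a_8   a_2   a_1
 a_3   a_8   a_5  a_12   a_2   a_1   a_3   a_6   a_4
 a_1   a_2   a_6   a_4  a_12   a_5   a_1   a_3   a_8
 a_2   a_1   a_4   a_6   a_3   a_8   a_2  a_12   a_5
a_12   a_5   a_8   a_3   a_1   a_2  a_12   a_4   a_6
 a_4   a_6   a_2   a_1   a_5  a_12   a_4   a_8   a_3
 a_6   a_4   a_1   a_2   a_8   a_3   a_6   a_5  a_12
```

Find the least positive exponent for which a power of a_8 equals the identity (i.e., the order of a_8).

2

The identity element is a_12 (its row matches the header).
a_8^1 = a_8
a_8^2 = a_8 ∘ a_8 = a_12
The first power of a_8 equal to the identity is a_8^2, so ord(a_8) = 2.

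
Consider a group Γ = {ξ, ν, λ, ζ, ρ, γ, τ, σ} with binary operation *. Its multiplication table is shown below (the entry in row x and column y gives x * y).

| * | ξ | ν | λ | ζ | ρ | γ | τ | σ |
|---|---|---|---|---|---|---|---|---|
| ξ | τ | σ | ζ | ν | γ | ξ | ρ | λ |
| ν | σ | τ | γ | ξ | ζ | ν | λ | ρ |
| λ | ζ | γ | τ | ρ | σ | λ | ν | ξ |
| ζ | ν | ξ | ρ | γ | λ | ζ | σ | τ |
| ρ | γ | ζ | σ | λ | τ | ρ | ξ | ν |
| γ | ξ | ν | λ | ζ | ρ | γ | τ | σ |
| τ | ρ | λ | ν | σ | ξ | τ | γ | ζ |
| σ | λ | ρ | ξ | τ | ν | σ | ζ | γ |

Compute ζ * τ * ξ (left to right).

ζ * τ = σ
σ * ξ = λ

λ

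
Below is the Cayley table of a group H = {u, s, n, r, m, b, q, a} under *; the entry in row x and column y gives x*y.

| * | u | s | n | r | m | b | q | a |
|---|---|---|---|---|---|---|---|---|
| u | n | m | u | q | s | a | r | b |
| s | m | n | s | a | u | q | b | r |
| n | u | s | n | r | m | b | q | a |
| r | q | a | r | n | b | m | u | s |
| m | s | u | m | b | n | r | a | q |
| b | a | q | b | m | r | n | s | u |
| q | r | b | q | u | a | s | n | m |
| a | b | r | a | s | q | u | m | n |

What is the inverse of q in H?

First locate the identity: row n matches the header, so n is the identity.
Scan row q for n: q*q = n. Hence q^(-1) = q.

q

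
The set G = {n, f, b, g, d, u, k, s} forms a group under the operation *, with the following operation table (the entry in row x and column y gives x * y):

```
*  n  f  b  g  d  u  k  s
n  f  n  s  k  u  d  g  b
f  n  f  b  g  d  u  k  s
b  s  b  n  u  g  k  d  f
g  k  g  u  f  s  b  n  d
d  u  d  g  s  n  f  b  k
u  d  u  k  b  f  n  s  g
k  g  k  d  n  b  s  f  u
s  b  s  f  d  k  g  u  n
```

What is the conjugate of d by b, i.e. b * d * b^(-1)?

The identity is f. In row b, the entry f sits in column s, so b^(-1) = s.
b * d = g
g * s = d

d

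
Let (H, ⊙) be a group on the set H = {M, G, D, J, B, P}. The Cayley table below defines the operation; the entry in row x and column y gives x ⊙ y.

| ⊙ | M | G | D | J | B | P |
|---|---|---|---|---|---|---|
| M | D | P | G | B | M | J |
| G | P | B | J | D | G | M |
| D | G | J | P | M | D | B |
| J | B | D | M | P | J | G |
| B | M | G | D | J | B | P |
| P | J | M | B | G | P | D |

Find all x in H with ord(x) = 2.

{G}

Identity is B. Compute the order of each non-identity element by repeated multiplication:
  M: M → D → G → P → J → B  (order 6)
  G: G → B  (order 2)
  D: D → P → B  (order 3)
  J: J → P → G → D → M → B  (order 6)
  P: P → D → B  (order 3)
Elements of order 2: {G}.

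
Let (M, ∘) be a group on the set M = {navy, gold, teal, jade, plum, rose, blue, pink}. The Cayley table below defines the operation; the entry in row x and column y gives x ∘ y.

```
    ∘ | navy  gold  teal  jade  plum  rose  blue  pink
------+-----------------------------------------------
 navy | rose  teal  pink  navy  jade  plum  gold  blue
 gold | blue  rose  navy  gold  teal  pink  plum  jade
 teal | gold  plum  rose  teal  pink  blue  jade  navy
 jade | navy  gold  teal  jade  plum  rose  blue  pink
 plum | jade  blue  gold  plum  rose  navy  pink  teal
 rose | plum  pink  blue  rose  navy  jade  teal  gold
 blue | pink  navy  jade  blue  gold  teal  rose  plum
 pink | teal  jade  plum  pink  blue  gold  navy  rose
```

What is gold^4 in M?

gold^1 = gold
gold^2 = gold ∘ gold = rose
gold^3 = rose ∘ gold = pink
gold^4 = pink ∘ gold = jade

jade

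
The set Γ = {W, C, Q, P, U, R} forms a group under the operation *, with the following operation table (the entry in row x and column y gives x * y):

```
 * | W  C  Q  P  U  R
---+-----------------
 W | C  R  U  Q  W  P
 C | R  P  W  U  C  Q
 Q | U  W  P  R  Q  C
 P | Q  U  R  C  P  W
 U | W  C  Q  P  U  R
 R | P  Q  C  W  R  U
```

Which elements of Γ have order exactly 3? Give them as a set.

Identity is U. Compute the order of each non-identity element by repeated multiplication:
  W: W → C → R → P → Q → U  (order 6)
  C: C → P → U  (order 3)
  Q: Q → P → R → C → W → U  (order 6)
  P: P → C → U  (order 3)
  R: R → U  (order 2)
Elements of order 3: {C, P}.
(Structurally, Γ here is isomorphic to the cyclic group Z_6.)

{C, P}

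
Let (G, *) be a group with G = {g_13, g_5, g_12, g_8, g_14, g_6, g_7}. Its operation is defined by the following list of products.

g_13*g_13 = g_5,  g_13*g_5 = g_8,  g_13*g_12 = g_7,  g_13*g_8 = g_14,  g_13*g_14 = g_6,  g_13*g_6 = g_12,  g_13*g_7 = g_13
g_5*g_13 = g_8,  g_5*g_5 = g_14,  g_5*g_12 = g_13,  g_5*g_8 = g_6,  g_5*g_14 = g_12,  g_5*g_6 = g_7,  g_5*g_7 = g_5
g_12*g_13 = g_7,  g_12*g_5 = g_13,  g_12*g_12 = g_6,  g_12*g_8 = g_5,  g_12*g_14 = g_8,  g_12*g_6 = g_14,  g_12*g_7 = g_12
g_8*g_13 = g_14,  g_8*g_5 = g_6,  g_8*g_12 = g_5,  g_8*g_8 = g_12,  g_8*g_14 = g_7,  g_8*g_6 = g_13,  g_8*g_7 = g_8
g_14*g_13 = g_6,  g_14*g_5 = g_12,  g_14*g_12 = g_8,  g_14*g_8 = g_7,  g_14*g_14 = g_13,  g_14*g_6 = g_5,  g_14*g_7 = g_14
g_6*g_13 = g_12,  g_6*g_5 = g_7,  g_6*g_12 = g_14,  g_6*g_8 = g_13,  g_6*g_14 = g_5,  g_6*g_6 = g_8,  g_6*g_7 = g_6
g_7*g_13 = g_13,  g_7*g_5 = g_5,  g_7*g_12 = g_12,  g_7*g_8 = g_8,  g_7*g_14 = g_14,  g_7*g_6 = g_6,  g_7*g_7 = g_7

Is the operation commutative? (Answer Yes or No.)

Check whether the table is symmetric across its main diagonal.
Every entry (row x, col y) equals the entry (row y, col x), so G is abelian.

Yes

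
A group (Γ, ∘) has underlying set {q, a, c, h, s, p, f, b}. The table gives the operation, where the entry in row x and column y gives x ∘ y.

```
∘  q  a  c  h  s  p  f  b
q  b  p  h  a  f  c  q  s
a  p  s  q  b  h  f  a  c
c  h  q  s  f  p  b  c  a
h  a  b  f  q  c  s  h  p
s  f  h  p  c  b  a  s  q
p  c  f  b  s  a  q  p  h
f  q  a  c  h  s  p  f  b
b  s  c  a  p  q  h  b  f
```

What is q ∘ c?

h

Read row q, column c: q ∘ c = h.
(Structurally, Γ here is isomorphic to the cyclic group Z_8.)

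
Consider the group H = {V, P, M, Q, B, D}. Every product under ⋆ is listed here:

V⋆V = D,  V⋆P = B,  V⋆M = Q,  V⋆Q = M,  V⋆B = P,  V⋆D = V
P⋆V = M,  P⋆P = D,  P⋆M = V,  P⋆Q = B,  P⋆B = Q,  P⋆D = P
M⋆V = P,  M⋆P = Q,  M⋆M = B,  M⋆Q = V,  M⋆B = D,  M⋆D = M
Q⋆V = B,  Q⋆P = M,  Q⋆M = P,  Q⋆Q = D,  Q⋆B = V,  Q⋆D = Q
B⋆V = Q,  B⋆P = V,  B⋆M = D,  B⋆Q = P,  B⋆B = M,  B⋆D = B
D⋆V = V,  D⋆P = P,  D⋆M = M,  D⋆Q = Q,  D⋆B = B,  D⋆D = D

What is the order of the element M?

The identity element is D (its row matches the header).
M^1 = M
M^2 = M ⋆ M = B
M^3 = B ⋆ M = D
The first power of M equal to the identity is M^3, so ord(M) = 3.

3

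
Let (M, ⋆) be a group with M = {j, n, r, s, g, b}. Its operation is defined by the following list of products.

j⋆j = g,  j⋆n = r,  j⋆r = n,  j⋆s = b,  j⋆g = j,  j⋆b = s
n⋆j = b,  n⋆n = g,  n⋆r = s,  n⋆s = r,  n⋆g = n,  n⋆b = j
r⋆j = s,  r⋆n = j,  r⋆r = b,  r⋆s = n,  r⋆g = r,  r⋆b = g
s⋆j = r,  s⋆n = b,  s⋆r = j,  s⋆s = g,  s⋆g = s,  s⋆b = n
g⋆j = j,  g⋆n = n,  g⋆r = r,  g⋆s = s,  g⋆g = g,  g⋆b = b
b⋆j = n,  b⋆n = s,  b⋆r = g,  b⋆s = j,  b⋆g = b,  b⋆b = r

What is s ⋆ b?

n

Read row s, column b: s ⋆ b = n.
(Structurally, M here is isomorphic to the symmetric group S_3.)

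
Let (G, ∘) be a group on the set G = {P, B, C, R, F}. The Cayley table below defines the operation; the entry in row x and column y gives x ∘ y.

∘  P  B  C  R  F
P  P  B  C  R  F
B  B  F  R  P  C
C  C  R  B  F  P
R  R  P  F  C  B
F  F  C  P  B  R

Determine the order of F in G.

The identity element is P (its row matches the header).
F^1 = F
F^2 = F ∘ F = R
F^3 = R ∘ F = B
F^4 = B ∘ F = C
F^5 = C ∘ F = P
The first power of F equal to the identity is F^5, so ord(F) = 5.

5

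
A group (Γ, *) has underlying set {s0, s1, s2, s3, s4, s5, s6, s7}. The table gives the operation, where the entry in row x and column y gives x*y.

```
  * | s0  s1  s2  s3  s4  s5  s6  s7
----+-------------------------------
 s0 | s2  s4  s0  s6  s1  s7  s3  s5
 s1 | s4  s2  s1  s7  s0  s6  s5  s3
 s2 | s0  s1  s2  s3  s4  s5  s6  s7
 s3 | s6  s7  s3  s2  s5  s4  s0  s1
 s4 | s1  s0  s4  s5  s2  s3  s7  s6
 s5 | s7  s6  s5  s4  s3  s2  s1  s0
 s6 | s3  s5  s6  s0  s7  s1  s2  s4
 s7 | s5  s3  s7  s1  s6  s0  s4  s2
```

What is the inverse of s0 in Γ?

First locate the identity: row s2 matches the header, so s2 is the identity.
Scan row s0 for s2: s0*s0 = s2. Hence s0^(-1) = s0.

s0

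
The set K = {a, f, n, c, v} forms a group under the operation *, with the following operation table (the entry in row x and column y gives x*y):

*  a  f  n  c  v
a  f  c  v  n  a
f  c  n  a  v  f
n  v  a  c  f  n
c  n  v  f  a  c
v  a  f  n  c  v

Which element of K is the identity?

v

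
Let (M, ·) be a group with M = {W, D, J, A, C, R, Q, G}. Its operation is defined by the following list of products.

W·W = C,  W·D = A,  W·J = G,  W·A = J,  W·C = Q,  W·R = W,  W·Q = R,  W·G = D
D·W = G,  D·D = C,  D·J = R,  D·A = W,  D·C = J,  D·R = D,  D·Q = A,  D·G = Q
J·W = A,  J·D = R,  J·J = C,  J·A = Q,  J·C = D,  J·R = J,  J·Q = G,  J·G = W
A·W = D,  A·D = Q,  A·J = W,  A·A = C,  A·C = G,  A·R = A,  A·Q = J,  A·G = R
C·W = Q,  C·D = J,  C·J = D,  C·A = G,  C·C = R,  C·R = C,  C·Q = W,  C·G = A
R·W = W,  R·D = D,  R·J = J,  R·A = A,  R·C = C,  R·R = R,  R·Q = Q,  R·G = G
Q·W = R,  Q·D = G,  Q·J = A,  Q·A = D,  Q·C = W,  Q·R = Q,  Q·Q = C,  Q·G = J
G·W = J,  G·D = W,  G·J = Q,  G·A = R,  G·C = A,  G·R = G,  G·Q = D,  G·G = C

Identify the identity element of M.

R

The identity e satisfies e·x = x for all x, so its row in the table reproduces the column headers.
Row R reads: W, D, J, A, C, R, Q, G — exactly the header order. So R is the identity.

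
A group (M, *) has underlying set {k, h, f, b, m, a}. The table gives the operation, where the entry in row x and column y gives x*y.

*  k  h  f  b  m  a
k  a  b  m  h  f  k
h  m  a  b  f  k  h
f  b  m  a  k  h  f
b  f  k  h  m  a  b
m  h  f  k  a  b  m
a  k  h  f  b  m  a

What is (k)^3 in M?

k^1 = k
k^2 = k*k = a
k^3 = a*k = k

k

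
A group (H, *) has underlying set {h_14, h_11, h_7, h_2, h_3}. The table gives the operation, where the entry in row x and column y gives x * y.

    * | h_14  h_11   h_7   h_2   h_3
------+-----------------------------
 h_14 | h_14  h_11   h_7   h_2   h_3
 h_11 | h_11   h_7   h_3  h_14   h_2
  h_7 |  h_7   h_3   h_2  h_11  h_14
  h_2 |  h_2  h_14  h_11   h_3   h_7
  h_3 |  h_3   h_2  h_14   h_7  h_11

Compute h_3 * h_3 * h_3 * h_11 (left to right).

h_14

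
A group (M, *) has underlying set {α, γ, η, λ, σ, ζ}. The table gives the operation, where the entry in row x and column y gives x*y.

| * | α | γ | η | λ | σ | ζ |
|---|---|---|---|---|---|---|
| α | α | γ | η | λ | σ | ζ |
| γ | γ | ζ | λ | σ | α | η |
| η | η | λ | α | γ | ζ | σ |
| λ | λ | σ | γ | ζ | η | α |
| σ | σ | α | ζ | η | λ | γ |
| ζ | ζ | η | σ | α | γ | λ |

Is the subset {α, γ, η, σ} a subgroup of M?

No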